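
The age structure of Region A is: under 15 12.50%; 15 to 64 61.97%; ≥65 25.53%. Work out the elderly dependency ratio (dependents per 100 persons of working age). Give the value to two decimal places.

Old-age dependency ratio: 41.20

Old-age dependency ratio = 25.53 / 61.97 × 100 = 41.20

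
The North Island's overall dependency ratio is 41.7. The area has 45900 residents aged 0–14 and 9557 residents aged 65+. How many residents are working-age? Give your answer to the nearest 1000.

Total dependency ratio = (youth + elderly) / working-age × 100
41.7 = (45900 + 9557) / W × 100
⇒ 133000

Working-age: 133000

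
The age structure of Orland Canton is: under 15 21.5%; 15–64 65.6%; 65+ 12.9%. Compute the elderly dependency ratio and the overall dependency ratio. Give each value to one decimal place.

Old-age dependency ratio = 12.9 / 65.6 × 100 = 19.7
Total dependency ratio = (21.5 + 12.9) / 65.6 × 100 = 34.4 / 65.6 × 100 = 52.4

Old-age dependency ratio: 19.7
Total dependency ratio: 52.4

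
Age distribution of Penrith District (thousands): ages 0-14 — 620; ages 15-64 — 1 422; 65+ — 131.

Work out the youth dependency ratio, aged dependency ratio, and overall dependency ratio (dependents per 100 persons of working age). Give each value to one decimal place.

Youth dependency ratio: 43.6
Old-age dependency ratio: 9.2
Total dependency ratio: 52.8

Youth dependency ratio = 620 / 1 422 × 100 = 43.6
Old-age dependency ratio = 131 / 1 422 × 100 = 9.2
Total dependency ratio = (620 + 131) / 1 422 × 100 = 751 / 1 422 × 100 = 52.8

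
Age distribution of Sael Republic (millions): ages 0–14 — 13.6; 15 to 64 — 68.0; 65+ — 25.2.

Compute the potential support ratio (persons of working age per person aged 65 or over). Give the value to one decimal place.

Potential support ratio: 2.7

Potential support ratio = 68.0 / 25.2 = 2.7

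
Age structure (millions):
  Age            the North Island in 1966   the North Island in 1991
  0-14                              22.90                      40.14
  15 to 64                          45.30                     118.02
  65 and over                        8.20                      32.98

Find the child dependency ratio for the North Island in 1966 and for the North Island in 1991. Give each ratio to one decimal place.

the North Island in 1966: 22.90 / 45.30 × 100 = 50.6
the North Island in 1991: 40.14 / 118.02 × 100 = 34.0

the North Island in 1966: 50.6
the North Island in 1991: 34.0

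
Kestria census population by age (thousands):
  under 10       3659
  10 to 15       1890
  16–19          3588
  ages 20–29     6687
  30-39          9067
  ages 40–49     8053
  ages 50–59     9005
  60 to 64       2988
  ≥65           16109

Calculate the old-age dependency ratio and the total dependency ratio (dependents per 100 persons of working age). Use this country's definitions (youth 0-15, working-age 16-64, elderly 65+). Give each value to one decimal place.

0–15: 3659 + 1890 = 5549
16–64: 3588 + 6687 + 9067 + 8053 + 9005 + 2988 = 39388
65+: 16109
Old-age dependency ratio = 16109 / 39388 × 100 = 40.9
Total dependency ratio = (5549 + 16109) / 39388 × 100 = 21658 / 39388 × 100 = 55.0

Old-age dependency ratio: 40.9
Total dependency ratio: 55.0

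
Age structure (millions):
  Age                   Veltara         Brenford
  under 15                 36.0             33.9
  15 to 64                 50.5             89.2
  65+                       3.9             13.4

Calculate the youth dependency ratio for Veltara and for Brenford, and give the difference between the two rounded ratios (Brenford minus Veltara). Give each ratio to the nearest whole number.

Veltara: 36.0 / 50.5 × 100 = 71
Brenford: 33.9 / 89.2 × 100 = 38

Veltara: 71
Brenford: 38
Difference: -33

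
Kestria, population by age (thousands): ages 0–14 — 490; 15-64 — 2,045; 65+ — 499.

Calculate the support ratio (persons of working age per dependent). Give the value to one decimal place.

Support ratio = 2,045 / (490 + 499) = 2,045 / 989 = 2.1

Support ratio: 2.1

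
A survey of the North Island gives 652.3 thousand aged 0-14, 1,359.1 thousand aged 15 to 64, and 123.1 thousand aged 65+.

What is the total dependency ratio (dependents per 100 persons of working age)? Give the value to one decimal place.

Total dependency ratio: 57.1

Total dependency ratio = (652.3 + 123.1) / 1,359.1 × 100 = 775.4 / 1,359.1 × 100 = 57.1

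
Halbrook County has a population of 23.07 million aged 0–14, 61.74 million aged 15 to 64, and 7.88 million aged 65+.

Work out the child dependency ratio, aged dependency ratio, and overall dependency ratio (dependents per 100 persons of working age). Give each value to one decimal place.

Youth dependency ratio = 23.07 / 61.74 × 100 = 37.4
Old-age dependency ratio = 7.88 / 61.74 × 100 = 12.8
Total dependency ratio = (23.07 + 7.88) / 61.74 × 100 = 30.95 / 61.74 × 100 = 50.1

Youth dependency ratio: 37.4
Old-age dependency ratio: 12.8
Total dependency ratio: 50.1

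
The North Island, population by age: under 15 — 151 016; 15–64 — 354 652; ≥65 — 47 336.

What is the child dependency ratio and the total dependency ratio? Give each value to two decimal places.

Youth dependency ratio: 42.58
Total dependency ratio: 55.93

Youth dependency ratio = 151 016 / 354 652 × 100 = 42.58
Total dependency ratio = (151 016 + 47 336) / 354 652 × 100 = 198 352 / 354 652 × 100 = 55.93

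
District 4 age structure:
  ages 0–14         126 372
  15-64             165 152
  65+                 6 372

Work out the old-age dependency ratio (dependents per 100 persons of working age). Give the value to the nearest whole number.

Old-age dependency ratio = 6 372 / 165 152 × 100 = 4

Old-age dependency ratio: 4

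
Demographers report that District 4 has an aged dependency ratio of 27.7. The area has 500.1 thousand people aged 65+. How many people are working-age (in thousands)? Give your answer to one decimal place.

Old-age dependency ratio = elderly / working-age × 100
27.7 = 500.1 / W × 100
⇒ 1805.4

Working-age: 1805.4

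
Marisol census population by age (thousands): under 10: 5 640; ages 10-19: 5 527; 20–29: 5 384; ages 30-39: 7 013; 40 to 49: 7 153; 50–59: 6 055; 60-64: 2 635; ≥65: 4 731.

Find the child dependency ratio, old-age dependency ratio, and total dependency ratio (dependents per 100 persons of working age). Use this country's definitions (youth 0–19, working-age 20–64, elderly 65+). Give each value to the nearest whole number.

0–19: 5 640 + 5 527 = 11 167
20–64: 5 384 + 7 013 + 7 153 + 6 055 + 2 635 = 28 240
65+: 4 731
Youth dependency ratio = 11 167 / 28 240 × 100 = 40
Old-age dependency ratio = 4 731 / 28 240 × 100 = 17
Total dependency ratio = (11 167 + 4 731) / 28 240 × 100 = 15 898 / 28 240 × 100 = 56

Youth dependency ratio: 40
Old-age dependency ratio: 17
Total dependency ratio: 56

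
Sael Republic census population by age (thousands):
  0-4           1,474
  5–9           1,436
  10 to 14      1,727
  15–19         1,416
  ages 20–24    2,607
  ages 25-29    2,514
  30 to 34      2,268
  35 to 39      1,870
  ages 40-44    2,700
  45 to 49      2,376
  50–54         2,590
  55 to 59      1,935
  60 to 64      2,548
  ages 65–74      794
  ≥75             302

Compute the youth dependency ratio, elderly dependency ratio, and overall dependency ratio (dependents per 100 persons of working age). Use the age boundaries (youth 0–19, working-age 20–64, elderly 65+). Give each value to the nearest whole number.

Youth dependency ratio: 28
Old-age dependency ratio: 5
Total dependency ratio: 33

0–19: 1,474 + 1,436 + 1,727 + 1,416 = 6,053
20–64: 2,607 + 2,514 + 2,268 + 1,870 + 2,700 + 2,376 + 2,590 + 1,935 + 2,548 = 21,408
65+: 794 + 302 = 1,096
Youth dependency ratio = 6,053 / 21,408 × 100 = 28
Old-age dependency ratio = 1,096 / 21,408 × 100 = 5
Total dependency ratio = (6,053 + 1,096) / 21,408 × 100 = 7,149 / 21,408 × 100 = 33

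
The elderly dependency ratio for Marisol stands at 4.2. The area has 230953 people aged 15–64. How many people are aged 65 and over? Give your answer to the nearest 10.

Aged 65 and over: 9700

Old-age dependency ratio = elderly / working-age × 100
4.2 = E / 230953 × 100
⇒ 9700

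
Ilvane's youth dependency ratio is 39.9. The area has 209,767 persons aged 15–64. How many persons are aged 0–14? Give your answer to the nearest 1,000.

Aged 0–14: 84,000

Youth dependency ratio = youth / working-age × 100
39.9 = Y / 209,767 × 100
⇒ 84,000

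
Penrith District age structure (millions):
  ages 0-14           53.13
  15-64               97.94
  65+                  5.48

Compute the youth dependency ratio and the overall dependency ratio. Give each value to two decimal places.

Youth dependency ratio: 54.25
Total dependency ratio: 59.84

Youth dependency ratio = 53.13 / 97.94 × 100 = 54.25
Total dependency ratio = (53.13 + 5.48) / 97.94 × 100 = 58.61 / 97.94 × 100 = 59.84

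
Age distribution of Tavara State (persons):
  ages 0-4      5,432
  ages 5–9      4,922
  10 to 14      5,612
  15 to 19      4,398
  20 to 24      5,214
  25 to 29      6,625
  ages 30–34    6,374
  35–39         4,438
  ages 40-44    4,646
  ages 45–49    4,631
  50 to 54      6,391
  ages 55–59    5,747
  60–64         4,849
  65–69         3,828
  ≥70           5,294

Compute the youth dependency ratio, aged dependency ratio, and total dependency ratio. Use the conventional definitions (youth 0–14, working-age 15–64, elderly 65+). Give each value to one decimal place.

0–14: 5,432 + 4,922 + 5,612 = 15,966
15–64: 4,398 + 5,214 + 6,625 + 6,374 + 4,438 + 4,646 + 4,631 + 6,391 + 5,747 + 4,849 = 53,313
65+: 3,828 + 5,294 = 9,122
Youth dependency ratio = 15,966 / 53,313 × 100 = 29.9
Old-age dependency ratio = 9,122 / 53,313 × 100 = 17.1
Total dependency ratio = (15,966 + 9,122) / 53,313 × 100 = 25,088 / 53,313 × 100 = 47.1

Youth dependency ratio: 29.9
Old-age dependency ratio: 17.1
Total dependency ratio: 47.1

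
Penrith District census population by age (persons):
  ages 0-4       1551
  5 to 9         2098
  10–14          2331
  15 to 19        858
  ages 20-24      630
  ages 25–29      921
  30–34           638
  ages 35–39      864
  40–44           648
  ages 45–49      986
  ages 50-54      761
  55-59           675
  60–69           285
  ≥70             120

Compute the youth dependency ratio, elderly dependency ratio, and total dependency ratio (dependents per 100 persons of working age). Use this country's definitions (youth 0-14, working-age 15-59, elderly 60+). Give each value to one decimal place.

0–14: 1551 + 2098 + 2331 = 5980
15–59: 858 + 630 + 921 + 638 + 864 + 648 + 986 + 761 + 675 = 6981
60+: 285 + 120 = 405
Youth dependency ratio = 5980 / 6981 × 100 = 85.7
Old-age dependency ratio = 405 / 6981 × 100 = 5.8
Total dependency ratio = (5980 + 405) / 6981 × 100 = 6385 / 6981 × 100 = 91.5

Youth dependency ratio: 85.7
Old-age dependency ratio: 5.8
Total dependency ratio: 91.5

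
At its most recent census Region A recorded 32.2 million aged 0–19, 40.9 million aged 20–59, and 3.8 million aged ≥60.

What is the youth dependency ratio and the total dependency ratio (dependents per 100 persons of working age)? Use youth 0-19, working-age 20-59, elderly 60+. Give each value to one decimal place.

Youth dependency ratio = 32.2 / 40.9 × 100 = 78.7
Total dependency ratio = (32.2 + 3.8) / 40.9 × 100 = 36.0 / 40.9 × 100 = 88.0

Youth dependency ratio: 78.7
Total dependency ratio: 88.0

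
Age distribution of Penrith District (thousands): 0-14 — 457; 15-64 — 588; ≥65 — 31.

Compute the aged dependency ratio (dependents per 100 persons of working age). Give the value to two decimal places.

Old-age dependency ratio = 31 / 588 × 100 = 5.27

Old-age dependency ratio: 5.27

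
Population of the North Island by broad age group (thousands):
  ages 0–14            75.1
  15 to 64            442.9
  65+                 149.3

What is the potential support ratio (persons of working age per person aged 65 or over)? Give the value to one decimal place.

Potential support ratio: 3.0

Potential support ratio = 442.9 / 149.3 = 3.0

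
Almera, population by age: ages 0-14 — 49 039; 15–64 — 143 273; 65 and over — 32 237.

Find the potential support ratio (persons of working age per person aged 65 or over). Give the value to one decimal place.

Potential support ratio = 143 273 / 32 237 = 4.4

Potential support ratio: 4.4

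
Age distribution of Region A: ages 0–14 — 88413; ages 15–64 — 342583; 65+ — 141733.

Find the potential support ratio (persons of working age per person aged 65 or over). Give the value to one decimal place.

Potential support ratio = 342583 / 141733 = 2.4

Potential support ratio: 2.4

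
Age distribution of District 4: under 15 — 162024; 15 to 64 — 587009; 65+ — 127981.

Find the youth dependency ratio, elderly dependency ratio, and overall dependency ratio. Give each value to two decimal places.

Youth dependency ratio: 27.60
Old-age dependency ratio: 21.80
Total dependency ratio: 49.40

Youth dependency ratio = 162024 / 587009 × 100 = 27.60
Old-age dependency ratio = 127981 / 587009 × 100 = 21.80
Total dependency ratio = (162024 + 127981) / 587009 × 100 = 290005 / 587009 × 100 = 49.40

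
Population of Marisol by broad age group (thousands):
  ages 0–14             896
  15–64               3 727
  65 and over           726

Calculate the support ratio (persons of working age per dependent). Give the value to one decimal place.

Support ratio: 2.3

Support ratio = 3 727 / (896 + 726) = 3 727 / 1 622 = 2.3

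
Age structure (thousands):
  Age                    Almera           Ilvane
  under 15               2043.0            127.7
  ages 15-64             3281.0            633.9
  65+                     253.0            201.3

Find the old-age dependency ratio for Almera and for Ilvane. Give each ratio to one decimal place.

Almera: 7.7
Ilvane: 31.8

Almera: 253.0 / 3281.0 × 100 = 7.7
Ilvane: 201.3 / 633.9 × 100 = 31.8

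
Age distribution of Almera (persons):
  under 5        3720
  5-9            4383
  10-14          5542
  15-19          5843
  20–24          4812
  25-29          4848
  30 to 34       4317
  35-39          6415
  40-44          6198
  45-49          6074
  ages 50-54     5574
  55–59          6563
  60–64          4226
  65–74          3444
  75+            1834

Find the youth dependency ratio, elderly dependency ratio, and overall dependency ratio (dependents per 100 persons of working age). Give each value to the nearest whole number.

Youth dependency ratio: 25
Old-age dependency ratio: 10
Total dependency ratio: 34

0–14: 3720 + 4383 + 5542 = 13645
15–64: 5843 + 4812 + 4848 + 4317 + 6415 + 6198 + 6074 + 5574 + 6563 + 4226 = 54870
65+: 3444 + 1834 = 5278
Youth dependency ratio = 13645 / 54870 × 100 = 25
Old-age dependency ratio = 5278 / 54870 × 100 = 10
Total dependency ratio = (13645 + 5278) / 54870 × 100 = 18923 / 54870 × 100 = 34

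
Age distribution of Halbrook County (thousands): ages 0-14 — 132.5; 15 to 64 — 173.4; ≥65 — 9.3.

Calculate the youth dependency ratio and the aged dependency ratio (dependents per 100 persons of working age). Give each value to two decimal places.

Youth dependency ratio: 76.41
Old-age dependency ratio: 5.36

Youth dependency ratio = 132.5 / 173.4 × 100 = 76.41
Old-age dependency ratio = 9.3 / 173.4 × 100 = 5.36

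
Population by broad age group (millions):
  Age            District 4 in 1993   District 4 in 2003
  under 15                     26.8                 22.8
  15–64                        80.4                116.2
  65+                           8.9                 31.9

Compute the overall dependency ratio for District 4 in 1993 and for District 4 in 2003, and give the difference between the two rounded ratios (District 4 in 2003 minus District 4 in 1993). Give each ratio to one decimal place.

District 4 in 1993: (26.8 + 8.9) / 80.4 × 100 = 35.7 / 80.4 × 100 = 44.4
District 4 in 2003: (22.8 + 31.9) / 116.2 × 100 = 54.7 / 116.2 × 100 = 47.1

District 4 in 1993: 44.4
District 4 in 2003: 47.1
Difference: +2.7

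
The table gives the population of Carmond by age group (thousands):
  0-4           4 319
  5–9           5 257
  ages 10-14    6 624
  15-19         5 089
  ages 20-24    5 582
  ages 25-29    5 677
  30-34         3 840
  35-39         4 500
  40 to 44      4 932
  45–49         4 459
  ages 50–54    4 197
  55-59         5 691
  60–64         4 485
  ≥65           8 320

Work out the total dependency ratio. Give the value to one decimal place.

Total dependency ratio: 50.6

0–14: 4 319 + 5 257 + 6 624 = 16 200
15–64: 5 089 + 5 582 + 5 677 + 3 840 + 4 500 + 4 932 + 4 459 + 4 197 + 5 691 + 4 485 = 48 452
65+: 8 320
Total dependency ratio = (16 200 + 8 320) / 48 452 × 100 = 24 520 / 48 452 × 100 = 50.6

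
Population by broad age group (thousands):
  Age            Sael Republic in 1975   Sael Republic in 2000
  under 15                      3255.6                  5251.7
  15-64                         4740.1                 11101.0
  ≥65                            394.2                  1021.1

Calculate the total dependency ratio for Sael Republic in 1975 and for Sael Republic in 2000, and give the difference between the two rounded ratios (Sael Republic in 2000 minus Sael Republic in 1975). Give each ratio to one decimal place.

Sael Republic in 1975: 77.0
Sael Republic in 2000: 56.5
Difference: -20.5

Sael Republic in 1975: (3255.6 + 394.2) / 4740.1 × 100 = 3649.8 / 4740.1 × 100 = 77.0
Sael Republic in 2000: (5251.7 + 1021.1) / 11101.0 × 100 = 6272.8 / 11101.0 × 100 = 56.5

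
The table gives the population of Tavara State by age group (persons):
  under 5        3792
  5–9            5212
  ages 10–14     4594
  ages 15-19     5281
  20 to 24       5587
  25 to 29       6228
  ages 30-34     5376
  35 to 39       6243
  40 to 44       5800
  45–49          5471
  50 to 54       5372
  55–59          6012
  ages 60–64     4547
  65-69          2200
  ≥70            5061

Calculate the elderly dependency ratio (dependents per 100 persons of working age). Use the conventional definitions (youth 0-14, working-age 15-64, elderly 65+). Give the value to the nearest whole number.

0–14: 3792 + 5212 + 4594 = 13598
15–64: 5281 + 5587 + 6228 + 5376 + 6243 + 5800 + 5471 + 5372 + 6012 + 4547 = 55917
65+: 2200 + 5061 = 7261
Old-age dependency ratio = 7261 / 55917 × 100 = 13

Old-age dependency ratio: 13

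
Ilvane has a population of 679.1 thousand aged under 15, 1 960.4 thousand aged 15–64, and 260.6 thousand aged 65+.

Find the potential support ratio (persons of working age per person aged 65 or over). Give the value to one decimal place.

Potential support ratio: 7.5

Potential support ratio = 1 960.4 / 260.6 = 7.5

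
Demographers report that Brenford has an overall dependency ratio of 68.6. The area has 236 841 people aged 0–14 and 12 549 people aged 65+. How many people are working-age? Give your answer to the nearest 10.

Total dependency ratio = (youth + elderly) / working-age × 100
68.6 = (236 841 + 12 549) / W × 100
⇒ 363 540

Working-age: 363 540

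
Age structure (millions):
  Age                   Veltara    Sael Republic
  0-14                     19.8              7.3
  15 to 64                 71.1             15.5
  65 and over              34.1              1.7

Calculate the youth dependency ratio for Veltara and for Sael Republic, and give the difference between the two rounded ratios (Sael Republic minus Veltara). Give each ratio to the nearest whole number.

Veltara: 19.8 / 71.1 × 100 = 28
Sael Republic: 7.3 / 15.5 × 100 = 47

Veltara: 28
Sael Republic: 47
Difference: +19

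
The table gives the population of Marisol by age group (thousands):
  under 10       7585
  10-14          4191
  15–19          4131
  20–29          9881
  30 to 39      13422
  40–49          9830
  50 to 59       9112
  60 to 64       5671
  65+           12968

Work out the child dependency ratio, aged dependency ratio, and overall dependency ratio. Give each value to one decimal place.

0–14: 7585 + 4191 = 11776
15–64: 4131 + 9881 + 13422 + 9830 + 9112 + 5671 = 52047
65+: 12968
Youth dependency ratio = 11776 / 52047 × 100 = 22.6
Old-age dependency ratio = 12968 / 52047 × 100 = 24.9
Total dependency ratio = (11776 + 12968) / 52047 × 100 = 24744 / 52047 × 100 = 47.5

Youth dependency ratio: 22.6
Old-age dependency ratio: 24.9
Total dependency ratio: 47.5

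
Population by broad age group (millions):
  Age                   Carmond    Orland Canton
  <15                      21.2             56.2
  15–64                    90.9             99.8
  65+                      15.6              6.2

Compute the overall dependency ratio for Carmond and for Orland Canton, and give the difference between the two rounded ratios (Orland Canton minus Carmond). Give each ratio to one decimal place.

Carmond: (21.2 + 15.6) / 90.9 × 100 = 36.8 / 90.9 × 100 = 40.5
Orland Canton: (56.2 + 6.2) / 99.8 × 100 = 62.4 / 99.8 × 100 = 62.5

Carmond: 40.5
Orland Canton: 62.5
Difference: +22.0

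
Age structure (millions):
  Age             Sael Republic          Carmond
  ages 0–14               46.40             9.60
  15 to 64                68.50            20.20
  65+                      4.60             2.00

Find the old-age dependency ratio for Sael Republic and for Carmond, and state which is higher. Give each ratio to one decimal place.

Sael Republic: 6.7
Carmond: 9.9
Higher: Carmond

Sael Republic: 4.60 / 68.50 × 100 = 6.7
Carmond: 2.00 / 20.20 × 100 = 9.9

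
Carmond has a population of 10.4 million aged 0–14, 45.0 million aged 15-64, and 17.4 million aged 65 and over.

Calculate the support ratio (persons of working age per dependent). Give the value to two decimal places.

Support ratio = 45.0 / (10.4 + 17.4) = 45.0 / 27.8 = 1.62

Support ratio: 1.62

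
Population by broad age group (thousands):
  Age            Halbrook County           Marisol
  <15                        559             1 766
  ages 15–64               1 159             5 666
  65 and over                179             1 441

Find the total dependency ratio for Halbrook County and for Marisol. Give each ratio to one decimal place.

Halbrook County: 63.7
Marisol: 56.6

Halbrook County: (559 + 179) / 1 159 × 100 = 738 / 1 159 × 100 = 63.7
Marisol: (1 766 + 1 441) / 5 666 × 100 = 3 207 / 5 666 × 100 = 56.6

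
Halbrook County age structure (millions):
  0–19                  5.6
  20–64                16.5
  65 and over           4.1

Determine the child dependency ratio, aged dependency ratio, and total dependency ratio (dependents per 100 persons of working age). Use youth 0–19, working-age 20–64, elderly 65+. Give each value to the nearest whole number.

Youth dependency ratio: 34
Old-age dependency ratio: 25
Total dependency ratio: 59

Youth dependency ratio = 5.6 / 16.5 × 100 = 34
Old-age dependency ratio = 4.1 / 16.5 × 100 = 25
Total dependency ratio = (5.6 + 4.1) / 16.5 × 100 = 9.7 / 16.5 × 100 = 59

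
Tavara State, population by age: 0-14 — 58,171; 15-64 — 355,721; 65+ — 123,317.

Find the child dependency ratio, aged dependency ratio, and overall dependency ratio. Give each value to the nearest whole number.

Youth dependency ratio = 58,171 / 355,721 × 100 = 16
Old-age dependency ratio = 123,317 / 355,721 × 100 = 35
Total dependency ratio = (58,171 + 123,317) / 355,721 × 100 = 181,488 / 355,721 × 100 = 51

Youth dependency ratio: 16
Old-age dependency ratio: 35
Total dependency ratio: 51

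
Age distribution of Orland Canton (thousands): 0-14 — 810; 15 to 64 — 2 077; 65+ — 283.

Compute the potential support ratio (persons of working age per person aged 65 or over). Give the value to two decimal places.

Potential support ratio = 2 077 / 283 = 7.34

Potential support ratio: 7.34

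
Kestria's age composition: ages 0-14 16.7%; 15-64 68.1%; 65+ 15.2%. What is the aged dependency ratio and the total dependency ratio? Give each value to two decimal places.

Old-age dependency ratio = 15.2 / 68.1 × 100 = 22.32
Total dependency ratio = (16.7 + 15.2) / 68.1 × 100 = 31.9 / 68.1 × 100 = 46.84

Old-age dependency ratio: 22.32
Total dependency ratio: 46.84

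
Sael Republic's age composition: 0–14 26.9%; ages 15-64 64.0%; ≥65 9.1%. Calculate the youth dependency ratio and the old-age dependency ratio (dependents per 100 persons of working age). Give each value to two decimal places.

Youth dependency ratio = 26.9 / 64.0 × 100 = 42.03
Old-age dependency ratio = 9.1 / 64.0 × 100 = 14.22

Youth dependency ratio: 42.03
Old-age dependency ratio: 14.22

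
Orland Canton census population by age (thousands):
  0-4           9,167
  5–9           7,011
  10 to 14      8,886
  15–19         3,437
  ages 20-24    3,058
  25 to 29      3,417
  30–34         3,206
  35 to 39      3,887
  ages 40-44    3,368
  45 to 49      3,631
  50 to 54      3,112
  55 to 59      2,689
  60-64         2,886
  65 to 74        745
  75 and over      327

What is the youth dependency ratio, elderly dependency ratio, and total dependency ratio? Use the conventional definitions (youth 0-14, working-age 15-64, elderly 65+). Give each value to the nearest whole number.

0–14: 9,167 + 7,011 + 8,886 = 25,064
15–64: 3,437 + 3,058 + 3,417 + 3,206 + 3,887 + 3,368 + 3,631 + 3,112 + 2,689 + 2,886 = 32,691
65+: 745 + 327 = 1,072
Youth dependency ratio = 25,064 / 32,691 × 100 = 77
Old-age dependency ratio = 1,072 / 32,691 × 100 = 3
Total dependency ratio = (25,064 + 1,072) / 32,691 × 100 = 26,136 / 32,691 × 100 = 80

Youth dependency ratio: 77
Old-age dependency ratio: 3
Total dependency ratio: 80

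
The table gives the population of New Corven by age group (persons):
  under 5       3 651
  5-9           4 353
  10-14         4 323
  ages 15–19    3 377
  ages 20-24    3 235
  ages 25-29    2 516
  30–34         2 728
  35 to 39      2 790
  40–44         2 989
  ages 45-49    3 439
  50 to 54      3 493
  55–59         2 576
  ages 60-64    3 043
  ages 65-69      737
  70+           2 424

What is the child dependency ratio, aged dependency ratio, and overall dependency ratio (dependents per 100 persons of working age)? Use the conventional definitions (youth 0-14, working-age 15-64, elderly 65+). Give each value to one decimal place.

0–14: 3 651 + 4 353 + 4 323 = 12 327
15–64: 3 377 + 3 235 + 2 516 + 2 728 + 2 790 + 2 989 + 3 439 + 3 493 + 2 576 + 3 043 = 30 186
65+: 737 + 2 424 = 3 161
Youth dependency ratio = 12 327 / 30 186 × 100 = 40.8
Old-age dependency ratio = 3 161 / 30 186 × 100 = 10.5
Total dependency ratio = (12 327 + 3 161) / 30 186 × 100 = 15 488 / 30 186 × 100 = 51.3

Youth dependency ratio: 40.8
Old-age dependency ratio: 10.5
Total dependency ratio: 51.3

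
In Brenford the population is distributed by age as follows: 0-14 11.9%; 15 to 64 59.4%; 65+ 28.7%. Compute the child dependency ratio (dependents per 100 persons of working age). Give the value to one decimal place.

Youth dependency ratio = 11.9 / 59.4 × 100 = 20.0

Youth dependency ratio: 20.0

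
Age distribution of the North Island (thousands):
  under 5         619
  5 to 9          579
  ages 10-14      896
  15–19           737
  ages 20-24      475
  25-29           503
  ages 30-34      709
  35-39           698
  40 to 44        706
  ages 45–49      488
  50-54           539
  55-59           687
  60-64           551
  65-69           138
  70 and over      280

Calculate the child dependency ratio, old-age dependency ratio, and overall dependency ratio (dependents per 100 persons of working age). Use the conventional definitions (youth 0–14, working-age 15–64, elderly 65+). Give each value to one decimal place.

0–14: 619 + 579 + 896 = 2094
15–64: 737 + 475 + 503 + 709 + 698 + 706 + 488 + 539 + 687 + 551 = 6093
65+: 138 + 280 = 418
Youth dependency ratio = 2094 / 6093 × 100 = 34.4
Old-age dependency ratio = 418 / 6093 × 100 = 6.9
Total dependency ratio = (2094 + 418) / 6093 × 100 = 2512 / 6093 × 100 = 41.2

Youth dependency ratio: 34.4
Old-age dependency ratio: 6.9
Total dependency ratio: 41.2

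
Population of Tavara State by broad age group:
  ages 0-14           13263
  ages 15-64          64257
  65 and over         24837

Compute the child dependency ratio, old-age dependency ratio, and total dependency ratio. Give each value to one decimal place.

Youth dependency ratio = 13263 / 64257 × 100 = 20.6
Old-age dependency ratio = 24837 / 64257 × 100 = 38.7
Total dependency ratio = (13263 + 24837) / 64257 × 100 = 38100 / 64257 × 100 = 59.3

Youth dependency ratio: 20.6
Old-age dependency ratio: 38.7
Total dependency ratio: 59.3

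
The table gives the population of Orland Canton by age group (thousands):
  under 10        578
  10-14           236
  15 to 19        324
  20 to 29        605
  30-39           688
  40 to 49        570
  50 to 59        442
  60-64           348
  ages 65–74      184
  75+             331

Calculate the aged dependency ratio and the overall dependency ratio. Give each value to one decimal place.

Old-age dependency ratio: 17.3
Total dependency ratio: 44.6

0–14: 578 + 236 = 814
15–64: 324 + 605 + 688 + 570 + 442 + 348 = 2 977
65+: 184 + 331 = 515
Old-age dependency ratio = 515 / 2 977 × 100 = 17.3
Total dependency ratio = (814 + 515) / 2 977 × 100 = 1 329 / 2 977 × 100 = 44.6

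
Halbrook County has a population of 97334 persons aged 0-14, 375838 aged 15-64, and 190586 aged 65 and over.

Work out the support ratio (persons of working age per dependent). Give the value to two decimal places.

Support ratio: 1.31

Support ratio = 375838 / (97334 + 190586) = 375838 / 287920 = 1.31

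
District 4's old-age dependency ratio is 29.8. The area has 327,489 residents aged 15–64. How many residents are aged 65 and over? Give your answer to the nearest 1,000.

Old-age dependency ratio = elderly / working-age × 100
29.8 = E / 327,489 × 100
⇒ 98,000

Aged 65 and over: 98,000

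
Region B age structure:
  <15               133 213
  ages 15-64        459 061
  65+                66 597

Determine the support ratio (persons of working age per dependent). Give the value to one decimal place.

Support ratio = 459 061 / (133 213 + 66 597) = 459 061 / 199 810 = 2.3

Support ratio: 2.3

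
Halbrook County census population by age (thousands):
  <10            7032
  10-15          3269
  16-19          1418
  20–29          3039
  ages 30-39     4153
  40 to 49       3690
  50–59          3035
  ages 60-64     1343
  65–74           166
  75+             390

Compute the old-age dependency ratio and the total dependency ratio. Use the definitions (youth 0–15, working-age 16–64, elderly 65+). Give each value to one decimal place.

0–15: 7032 + 3269 = 10301
16–64: 1418 + 3039 + 4153 + 3690 + 3035 + 1343 = 16678
65+: 166 + 390 = 556
Old-age dependency ratio = 556 / 16678 × 100 = 3.3
Total dependency ratio = (10301 + 556) / 16678 × 100 = 10857 / 16678 × 100 = 65.1

Old-age dependency ratio: 3.3
Total dependency ratio: 65.1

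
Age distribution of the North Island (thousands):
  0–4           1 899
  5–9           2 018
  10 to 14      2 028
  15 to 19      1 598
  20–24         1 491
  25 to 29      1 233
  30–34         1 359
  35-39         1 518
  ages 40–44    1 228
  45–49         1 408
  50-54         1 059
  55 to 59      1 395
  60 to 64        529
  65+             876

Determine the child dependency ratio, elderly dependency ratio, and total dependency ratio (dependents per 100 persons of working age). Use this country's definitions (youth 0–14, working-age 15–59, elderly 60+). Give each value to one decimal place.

0–14: 1 899 + 2 018 + 2 028 = 5 945
15–59: 1 598 + 1 491 + 1 233 + 1 359 + 1 518 + 1 228 + 1 408 + 1 059 + 1 395 = 12 289
60+: 529 + 876 = 1 405
Youth dependency ratio = 5 945 / 12 289 × 100 = 48.4
Old-age dependency ratio = 1 405 / 12 289 × 100 = 11.4
Total dependency ratio = (5 945 + 1 405) / 12 289 × 100 = 7 350 / 12 289 × 100 = 59.8

Youth dependency ratio: 48.4
Old-age dependency ratio: 11.4
Total dependency ratio: 59.8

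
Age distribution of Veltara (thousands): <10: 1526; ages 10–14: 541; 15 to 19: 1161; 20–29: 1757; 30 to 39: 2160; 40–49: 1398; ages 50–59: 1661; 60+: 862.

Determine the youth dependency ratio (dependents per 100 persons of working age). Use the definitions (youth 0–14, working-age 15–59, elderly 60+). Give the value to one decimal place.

Youth dependency ratio: 25.4

0–14: 1526 + 541 = 2067
15–59: 1161 + 1757 + 2160 + 1398 + 1661 = 8137
60+: 862
Youth dependency ratio = 2067 / 8137 × 100 = 25.4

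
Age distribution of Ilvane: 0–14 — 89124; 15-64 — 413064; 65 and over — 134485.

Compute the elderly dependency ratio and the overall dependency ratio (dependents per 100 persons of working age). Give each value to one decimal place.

Old-age dependency ratio: 32.6
Total dependency ratio: 54.1

Old-age dependency ratio = 134485 / 413064 × 100 = 32.6
Total dependency ratio = (89124 + 134485) / 413064 × 100 = 223609 / 413064 × 100 = 54.1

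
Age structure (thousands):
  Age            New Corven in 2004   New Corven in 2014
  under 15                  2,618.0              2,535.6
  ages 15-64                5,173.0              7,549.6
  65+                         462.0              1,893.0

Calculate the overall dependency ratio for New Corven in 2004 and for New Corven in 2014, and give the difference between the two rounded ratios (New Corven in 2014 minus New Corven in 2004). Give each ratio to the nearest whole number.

New Corven in 2004: 60
New Corven in 2014: 59
Difference: -1

New Corven in 2004: (2,618.0 + 462.0) / 5,173.0 × 100 = 3,080.0 / 5,173.0 × 100 = 60
New Corven in 2014: (2,535.6 + 1,893.0) / 7,549.6 × 100 = 4,428.6 / 7,549.6 × 100 = 59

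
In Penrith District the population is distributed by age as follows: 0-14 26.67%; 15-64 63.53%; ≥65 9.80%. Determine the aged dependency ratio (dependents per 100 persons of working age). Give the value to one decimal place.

Old-age dependency ratio: 15.4

Old-age dependency ratio = 9.80 / 63.53 × 100 = 15.4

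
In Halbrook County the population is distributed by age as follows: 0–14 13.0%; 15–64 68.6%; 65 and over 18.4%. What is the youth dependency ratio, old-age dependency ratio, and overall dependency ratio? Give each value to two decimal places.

Youth dependency ratio = 13.0 / 68.6 × 100 = 18.95
Old-age dependency ratio = 18.4 / 68.6 × 100 = 26.82
Total dependency ratio = (13.0 + 18.4) / 68.6 × 100 = 31.4 / 68.6 × 100 = 45.77

Youth dependency ratio: 18.95
Old-age dependency ratio: 26.82
Total dependency ratio: 45.77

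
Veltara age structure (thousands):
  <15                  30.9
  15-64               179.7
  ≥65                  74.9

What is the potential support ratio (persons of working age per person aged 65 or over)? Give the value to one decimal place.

Potential support ratio: 2.4

Potential support ratio = 179.7 / 74.9 = 2.4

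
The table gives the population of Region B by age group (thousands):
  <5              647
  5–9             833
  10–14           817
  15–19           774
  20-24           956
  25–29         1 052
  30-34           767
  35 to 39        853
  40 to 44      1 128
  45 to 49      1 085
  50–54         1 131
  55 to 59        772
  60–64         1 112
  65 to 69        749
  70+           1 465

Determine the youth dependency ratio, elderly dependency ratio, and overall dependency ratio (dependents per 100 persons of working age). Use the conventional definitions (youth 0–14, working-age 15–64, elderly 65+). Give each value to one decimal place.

0–14: 647 + 833 + 817 = 2 297
15–64: 774 + 956 + 1 052 + 767 + 853 + 1 128 + 1 085 + 1 131 + 772 + 1 112 = 9 630
65+: 749 + 1 465 = 2 214
Youth dependency ratio = 2 297 / 9 630 × 100 = 23.9
Old-age dependency ratio = 2 214 / 9 630 × 100 = 23.0
Total dependency ratio = (2 297 + 2 214) / 9 630 × 100 = 4 511 / 9 630 × 100 = 46.8

Youth dependency ratio: 23.9
Old-age dependency ratio: 23.0
Total dependency ratio: 46.8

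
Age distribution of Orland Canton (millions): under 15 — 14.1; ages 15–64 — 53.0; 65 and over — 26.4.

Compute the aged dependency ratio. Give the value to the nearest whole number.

Old-age dependency ratio: 50

Old-age dependency ratio = 26.4 / 53.0 × 100 = 50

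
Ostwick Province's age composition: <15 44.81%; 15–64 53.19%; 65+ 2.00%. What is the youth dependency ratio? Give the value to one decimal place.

Youth dependency ratio = 44.81 / 53.19 × 100 = 84.2

Youth dependency ratio: 84.2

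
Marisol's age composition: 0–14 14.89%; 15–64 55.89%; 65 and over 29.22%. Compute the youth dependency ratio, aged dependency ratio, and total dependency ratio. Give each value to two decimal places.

Youth dependency ratio: 26.64
Old-age dependency ratio: 52.28
Total dependency ratio: 78.92

Youth dependency ratio = 14.89 / 55.89 × 100 = 26.64
Old-age dependency ratio = 29.22 / 55.89 × 100 = 52.28
Total dependency ratio = (14.89 + 29.22) / 55.89 × 100 = 44.11 / 55.89 × 100 = 78.92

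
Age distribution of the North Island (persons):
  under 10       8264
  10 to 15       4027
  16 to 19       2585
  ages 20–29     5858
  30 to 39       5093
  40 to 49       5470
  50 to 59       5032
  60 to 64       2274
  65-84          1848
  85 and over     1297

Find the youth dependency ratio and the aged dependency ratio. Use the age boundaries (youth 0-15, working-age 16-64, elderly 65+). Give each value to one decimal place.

0–15: 8264 + 4027 = 12291
16–64: 2585 + 5858 + 5093 + 5470 + 5032 + 2274 = 26312
65+: 1848 + 1297 = 3145
Youth dependency ratio = 12291 / 26312 × 100 = 46.7
Old-age dependency ratio = 3145 / 26312 × 100 = 12.0

Youth dependency ratio: 46.7
Old-age dependency ratio: 12.0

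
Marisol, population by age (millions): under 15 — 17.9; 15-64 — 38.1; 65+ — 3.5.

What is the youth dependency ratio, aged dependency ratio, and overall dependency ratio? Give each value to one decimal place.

Youth dependency ratio = 17.9 / 38.1 × 100 = 47.0
Old-age dependency ratio = 3.5 / 38.1 × 100 = 9.2
Total dependency ratio = (17.9 + 3.5) / 38.1 × 100 = 21.4 / 38.1 × 100 = 56.2

Youth dependency ratio: 47.0
Old-age dependency ratio: 9.2
Total dependency ratio: 56.2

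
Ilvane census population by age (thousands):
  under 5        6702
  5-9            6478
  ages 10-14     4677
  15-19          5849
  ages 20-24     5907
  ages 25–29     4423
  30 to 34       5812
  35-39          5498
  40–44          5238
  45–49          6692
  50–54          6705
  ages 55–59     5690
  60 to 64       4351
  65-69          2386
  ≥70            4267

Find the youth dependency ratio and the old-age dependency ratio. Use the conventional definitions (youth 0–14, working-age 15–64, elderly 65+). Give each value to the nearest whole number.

0–14: 6702 + 6478 + 4677 = 17857
15–64: 5849 + 5907 + 4423 + 5812 + 5498 + 5238 + 6692 + 6705 + 5690 + 4351 = 56165
65+: 2386 + 4267 = 6653
Youth dependency ratio = 17857 / 56165 × 100 = 32
Old-age dependency ratio = 6653 / 56165 × 100 = 12

Youth dependency ratio: 32
Old-age dependency ratio: 12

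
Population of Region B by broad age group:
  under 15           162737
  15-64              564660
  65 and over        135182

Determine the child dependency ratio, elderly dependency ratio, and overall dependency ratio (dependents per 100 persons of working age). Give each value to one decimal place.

Youth dependency ratio = 162737 / 564660 × 100 = 28.8
Old-age dependency ratio = 135182 / 564660 × 100 = 23.9
Total dependency ratio = (162737 + 135182) / 564660 × 100 = 297919 / 564660 × 100 = 52.8

Youth dependency ratio: 28.8
Old-age dependency ratio: 23.9
Total dependency ratio: 52.8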